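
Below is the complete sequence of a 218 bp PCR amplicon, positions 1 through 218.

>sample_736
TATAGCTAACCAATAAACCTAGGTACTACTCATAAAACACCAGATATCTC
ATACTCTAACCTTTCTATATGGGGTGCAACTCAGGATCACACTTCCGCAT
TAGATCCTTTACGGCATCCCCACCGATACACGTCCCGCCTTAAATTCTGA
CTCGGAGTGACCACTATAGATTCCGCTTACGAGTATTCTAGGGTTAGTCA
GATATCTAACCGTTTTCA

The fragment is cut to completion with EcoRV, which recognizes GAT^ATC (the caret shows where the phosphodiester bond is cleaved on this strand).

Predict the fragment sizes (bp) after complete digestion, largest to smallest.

158, 45, 15 bp

EcoRV sites (GATATC) start at positions 43, 201.
EcoRV cuts after base 3 of each site, so after positions 45, 203.
Linear molecule, 2 cuts → 3 fragments:
  1–45 → 45 bp
  46–203 → 158 bp
  204–218 → 15 bp
Sorted largest to smallest: 158, 45, 15 bp.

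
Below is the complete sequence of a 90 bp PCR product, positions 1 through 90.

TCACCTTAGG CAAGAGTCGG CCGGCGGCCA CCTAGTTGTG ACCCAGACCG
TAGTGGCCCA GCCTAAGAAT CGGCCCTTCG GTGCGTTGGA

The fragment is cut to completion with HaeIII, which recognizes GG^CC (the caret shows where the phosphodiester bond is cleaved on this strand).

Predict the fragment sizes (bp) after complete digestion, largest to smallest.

HaeIII sites (GGCC) start at positions 19, 26, 55, 72.
HaeIII cuts after base 2 of each site, so after positions 20, 27, 56, 73.
Linear molecule, 4 cuts → 5 fragments:
  1–20 → 20 bp
  21–27 → 7 bp
  28–56 → 29 bp
  57–73 → 17 bp
  74–90 → 17 bp
Sorted largest to smallest: 29, 20, 17, 17, 7 bp.

29, 20, 17, 17, 7 bp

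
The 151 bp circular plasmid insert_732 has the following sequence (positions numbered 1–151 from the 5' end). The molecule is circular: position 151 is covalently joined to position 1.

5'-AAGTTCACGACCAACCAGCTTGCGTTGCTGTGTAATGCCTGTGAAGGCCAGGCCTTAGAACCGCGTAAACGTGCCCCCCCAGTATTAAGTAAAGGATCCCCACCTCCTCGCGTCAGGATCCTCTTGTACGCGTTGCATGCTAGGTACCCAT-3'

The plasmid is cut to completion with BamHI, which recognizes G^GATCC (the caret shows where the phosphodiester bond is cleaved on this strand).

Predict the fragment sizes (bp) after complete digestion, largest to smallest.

129, 22 bp

BamHI sites (GGATCC) start at positions 94, 116.
BamHI cuts after the first base of each site, so after positions 94, 116.
Circular molecule, 2 cuts → 2 fragments:
  95–116 → 22 bp
  117–151 then 1–94 → 35 + 94 = 129 bp
Sorted largest to smallest: 129, 22 bp.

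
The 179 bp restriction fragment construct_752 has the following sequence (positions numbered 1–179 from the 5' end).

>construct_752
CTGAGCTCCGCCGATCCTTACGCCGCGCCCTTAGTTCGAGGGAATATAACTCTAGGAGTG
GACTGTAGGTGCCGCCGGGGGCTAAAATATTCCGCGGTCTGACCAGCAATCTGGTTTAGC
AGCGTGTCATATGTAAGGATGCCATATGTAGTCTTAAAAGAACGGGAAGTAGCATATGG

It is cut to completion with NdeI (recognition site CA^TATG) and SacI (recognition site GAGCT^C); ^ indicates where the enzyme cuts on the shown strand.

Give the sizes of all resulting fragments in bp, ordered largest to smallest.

122, 30, 15, 7, 5 bp

NdeI sites (CATATG) start at positions 128, 143, 173.
NdeI cuts after base 2 of each site, so after positions 129, 144, 174.
The SacI site (GAGCTC) starts at position 3.
SacI cuts after base 5 of each site (before the last base), so after position 7.
Combined cut positions: 7, 129, 144, 174.
Linear molecule, 4 cuts → 5 fragments:
  1–7 → 7 bp
  8–129 → 122 bp
  130–144 → 15 bp
  145–174 → 30 bp
  175–179 → 5 bp
Sorted largest to smallest: 122, 30, 15, 7, 5 bp.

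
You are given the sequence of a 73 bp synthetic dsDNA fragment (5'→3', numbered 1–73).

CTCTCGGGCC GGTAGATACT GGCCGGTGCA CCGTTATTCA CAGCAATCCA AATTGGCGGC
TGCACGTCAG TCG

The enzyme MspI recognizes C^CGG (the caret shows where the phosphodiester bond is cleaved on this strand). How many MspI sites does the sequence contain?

2

CCGG occurs starting at positions 9, 23.
MspI cuts at 2 sites.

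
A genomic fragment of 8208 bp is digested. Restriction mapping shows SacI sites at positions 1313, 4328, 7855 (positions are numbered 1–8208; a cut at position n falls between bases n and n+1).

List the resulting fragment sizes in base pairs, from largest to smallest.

3527, 3015, 1313, 353 bp

Linear molecule, 3 cuts → 4 fragments:
  1313 − 0 = 1313 bp
  4328 − 1313 = 3015 bp
  7855 − 4328 = 3527 bp
  8208 − 7855 = 353 bp
Sorted largest to smallest: 3527, 3015, 1313, 353 bp.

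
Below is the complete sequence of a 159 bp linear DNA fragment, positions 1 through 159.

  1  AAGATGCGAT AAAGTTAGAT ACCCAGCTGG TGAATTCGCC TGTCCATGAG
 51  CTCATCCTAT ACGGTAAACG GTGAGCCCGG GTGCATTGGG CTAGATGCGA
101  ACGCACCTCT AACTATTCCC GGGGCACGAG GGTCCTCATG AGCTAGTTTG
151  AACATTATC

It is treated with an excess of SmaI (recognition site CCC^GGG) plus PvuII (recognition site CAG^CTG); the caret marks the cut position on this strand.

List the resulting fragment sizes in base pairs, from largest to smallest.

52, 42, 39, 26 bp

SmaI sites (CCCGGG) start at positions 76, 118.
SmaI cuts after base 3 of each site, so after positions 78, 120.
The PvuII site (CAGCTG) starts at position 24.
PvuII cuts after base 3 of each site, so after position 26.
Combined cut positions: 26, 78, 120.
Linear molecule, 3 cuts → 4 fragments:
  1–26 → 26 bp
  27–78 → 52 bp
  79–120 → 42 bp
  121–159 → 39 bp
Sorted largest to smallest: 52, 42, 39, 26 bp.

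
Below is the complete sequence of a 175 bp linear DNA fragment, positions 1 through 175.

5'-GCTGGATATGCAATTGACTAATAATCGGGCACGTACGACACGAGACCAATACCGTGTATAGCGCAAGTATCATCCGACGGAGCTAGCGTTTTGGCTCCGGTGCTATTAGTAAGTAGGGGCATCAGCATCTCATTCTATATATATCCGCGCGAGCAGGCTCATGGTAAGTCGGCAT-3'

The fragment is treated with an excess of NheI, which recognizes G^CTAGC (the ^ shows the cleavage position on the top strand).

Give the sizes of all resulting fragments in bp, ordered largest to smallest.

93, 82 bp

The NheI site (GCTAGC) starts at position 82.
NheI cuts after the first base of each site, so after position 82.
Linear molecule, 1 cut → 2 fragments:
  1–82 → 82 bp
  83–175 → 93 bp
Sorted largest to smallest: 93, 82 bp.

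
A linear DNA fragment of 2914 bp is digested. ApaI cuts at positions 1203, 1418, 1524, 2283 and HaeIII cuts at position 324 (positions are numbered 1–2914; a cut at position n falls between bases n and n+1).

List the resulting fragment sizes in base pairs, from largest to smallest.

879, 759, 631, 324, 215, 106 bp

Combined cut positions (sorted): 324, 1203, 1418, 1524, 2283.
Linear molecule, 5 cuts → 6 fragments:
  324 − 0 = 324 bp
  1203 − 324 = 879 bp
  1418 − 1203 = 215 bp
  1524 − 1418 = 106 bp
  2283 − 1524 = 759 bp
  2914 − 2283 = 631 bp
Sorted largest to smallest: 879, 759, 631, 324, 215, 106 bp.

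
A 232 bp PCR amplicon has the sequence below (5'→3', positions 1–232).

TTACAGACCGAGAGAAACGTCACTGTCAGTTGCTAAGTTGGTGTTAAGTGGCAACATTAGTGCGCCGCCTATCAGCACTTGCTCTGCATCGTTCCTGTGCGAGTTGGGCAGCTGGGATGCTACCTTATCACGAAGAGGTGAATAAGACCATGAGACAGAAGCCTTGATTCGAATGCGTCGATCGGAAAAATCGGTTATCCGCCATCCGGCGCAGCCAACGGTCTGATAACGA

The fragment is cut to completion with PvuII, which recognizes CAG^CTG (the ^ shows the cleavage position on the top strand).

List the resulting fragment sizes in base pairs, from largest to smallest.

The PvuII site (CAGCTG) starts at position 109.
PvuII cuts after base 3 of each site, so after position 111.
Linear molecule, 1 cut → 2 fragments:
  1–111 → 111 bp
  112–232 → 121 bp
Sorted largest to smallest: 121, 111 bp.

121, 111 bp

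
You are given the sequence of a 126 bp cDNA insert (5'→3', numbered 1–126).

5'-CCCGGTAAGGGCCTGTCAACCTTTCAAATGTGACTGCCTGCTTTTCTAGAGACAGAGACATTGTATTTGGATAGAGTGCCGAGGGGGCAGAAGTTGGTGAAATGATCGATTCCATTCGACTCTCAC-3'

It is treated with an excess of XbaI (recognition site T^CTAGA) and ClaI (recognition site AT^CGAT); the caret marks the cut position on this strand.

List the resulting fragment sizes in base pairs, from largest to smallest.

61, 45, 20 bp

The XbaI site (TCTAGA) starts at position 45.
XbaI cuts after the first base of each site, so after position 45.
The ClaI site (ATCGAT) starts at position 105.
ClaI cuts after base 2 of each site, so after position 106.
Combined cut positions: 45, 106.
Linear molecule, 2 cuts → 3 fragments:
  1–45 → 45 bp
  46–106 → 61 bp
  107–126 → 20 bp
Sorted largest to smallest: 61, 45, 20 bp.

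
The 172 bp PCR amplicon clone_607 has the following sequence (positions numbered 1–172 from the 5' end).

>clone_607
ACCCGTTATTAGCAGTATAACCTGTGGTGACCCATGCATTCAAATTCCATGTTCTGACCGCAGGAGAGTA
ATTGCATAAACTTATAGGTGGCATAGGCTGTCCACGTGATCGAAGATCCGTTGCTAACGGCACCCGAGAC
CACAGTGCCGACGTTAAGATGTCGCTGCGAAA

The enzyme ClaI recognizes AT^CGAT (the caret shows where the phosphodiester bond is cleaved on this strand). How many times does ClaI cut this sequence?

No occurrence of ATCGAT is present in the sequence.
ClaI does not cut: 0 sites.

0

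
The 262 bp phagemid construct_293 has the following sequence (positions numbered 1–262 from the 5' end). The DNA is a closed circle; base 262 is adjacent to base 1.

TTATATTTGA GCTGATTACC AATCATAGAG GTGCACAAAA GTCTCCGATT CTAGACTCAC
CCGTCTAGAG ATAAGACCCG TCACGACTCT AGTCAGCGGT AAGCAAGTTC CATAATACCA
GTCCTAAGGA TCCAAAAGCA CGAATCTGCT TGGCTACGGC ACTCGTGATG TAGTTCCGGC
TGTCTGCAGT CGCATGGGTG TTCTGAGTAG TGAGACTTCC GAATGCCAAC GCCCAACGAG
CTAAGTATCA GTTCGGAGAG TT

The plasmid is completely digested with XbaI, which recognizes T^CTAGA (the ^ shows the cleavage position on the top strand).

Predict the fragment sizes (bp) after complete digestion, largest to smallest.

248, 14 bp

XbaI sites (TCTAGA) start at positions 50, 64.
XbaI cuts after the first base of each site, so after positions 50, 64.
Circular molecule, 2 cuts → 2 fragments:
  51–64 → 14 bp
  65–262 then 1–50 → 198 + 50 = 248 bp
Sorted largest to smallest: 248, 14 bp.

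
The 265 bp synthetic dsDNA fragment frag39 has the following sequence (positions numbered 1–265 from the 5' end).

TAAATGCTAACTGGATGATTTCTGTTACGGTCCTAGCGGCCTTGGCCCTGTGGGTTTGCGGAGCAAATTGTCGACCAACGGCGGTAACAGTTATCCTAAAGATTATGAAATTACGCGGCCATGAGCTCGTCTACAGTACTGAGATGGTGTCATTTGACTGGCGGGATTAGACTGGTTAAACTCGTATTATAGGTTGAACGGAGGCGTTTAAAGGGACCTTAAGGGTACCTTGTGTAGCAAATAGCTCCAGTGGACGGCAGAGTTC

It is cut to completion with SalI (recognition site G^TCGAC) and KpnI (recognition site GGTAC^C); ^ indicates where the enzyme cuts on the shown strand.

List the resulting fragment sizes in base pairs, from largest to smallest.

158, 70, 37 bp

The SalI site (GTCGAC) starts at position 70.
SalI cuts after the first base of each site, so after position 70.
The KpnI site (GGTACC) starts at position 224.
KpnI cuts after base 5 of each site (before the last base), so after position 228.
Combined cut positions: 70, 228.
Linear molecule, 2 cuts → 3 fragments:
  1–70 → 70 bp
  71–228 → 158 bp
  229–265 → 37 bp
Sorted largest to smallest: 158, 70, 37 bp.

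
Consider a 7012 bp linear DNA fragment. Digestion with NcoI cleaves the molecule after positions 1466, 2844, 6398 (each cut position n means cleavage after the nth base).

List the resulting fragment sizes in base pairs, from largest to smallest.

Linear molecule, 3 cuts → 4 fragments:
  1466 − 0 = 1466 bp
  2844 − 1466 = 1378 bp
  6398 − 2844 = 3554 bp
  7012 − 6398 = 614 bp
Sorted largest to smallest: 3554, 1466, 1378, 614 bp.

3554, 1466, 1378, 614 bp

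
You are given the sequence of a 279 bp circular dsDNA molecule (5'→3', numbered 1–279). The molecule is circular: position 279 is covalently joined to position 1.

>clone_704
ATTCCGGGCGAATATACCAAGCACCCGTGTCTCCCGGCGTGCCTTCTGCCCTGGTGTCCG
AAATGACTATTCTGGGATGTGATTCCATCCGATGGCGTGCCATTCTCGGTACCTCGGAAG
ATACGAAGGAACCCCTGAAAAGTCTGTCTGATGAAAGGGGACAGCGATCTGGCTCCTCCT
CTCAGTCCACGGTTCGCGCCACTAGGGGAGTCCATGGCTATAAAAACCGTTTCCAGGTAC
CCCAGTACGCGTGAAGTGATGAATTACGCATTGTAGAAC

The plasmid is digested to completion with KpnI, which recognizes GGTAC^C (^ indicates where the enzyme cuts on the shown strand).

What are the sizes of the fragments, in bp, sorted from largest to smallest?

KpnI sites (GGTACC) start at positions 108, 236.
KpnI cuts after base 5 of each site (before the last base), so after positions 112, 240.
Circular molecule, 2 cuts → 2 fragments:
  113–240 → 128 bp
  241–279 then 1–112 → 39 + 112 = 151 bp
Sorted largest to smallest: 151, 128 bp.

151, 128 bp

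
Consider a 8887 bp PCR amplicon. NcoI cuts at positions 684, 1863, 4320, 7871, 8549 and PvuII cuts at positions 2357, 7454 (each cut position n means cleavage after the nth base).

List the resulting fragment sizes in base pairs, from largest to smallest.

Combined cut positions (sorted): 684, 1863, 2357, 4320, 7454, 7871, 8549.
Linear molecule, 7 cuts → 8 fragments:
  684 − 0 = 684 bp
  1863 − 684 = 1179 bp
  2357 − 1863 = 494 bp
  4320 − 2357 = 1963 bp
  7454 − 4320 = 3134 bp
  7871 − 7454 = 417 bp
  8549 − 7871 = 678 bp
  8887 − 8549 = 338 bp
Sorted largest to smallest: 3134, 1963, 1179, 684, 678, 494, 417, 338 bp.

3134, 1963, 1179, 684, 678, 494, 417, 338 bp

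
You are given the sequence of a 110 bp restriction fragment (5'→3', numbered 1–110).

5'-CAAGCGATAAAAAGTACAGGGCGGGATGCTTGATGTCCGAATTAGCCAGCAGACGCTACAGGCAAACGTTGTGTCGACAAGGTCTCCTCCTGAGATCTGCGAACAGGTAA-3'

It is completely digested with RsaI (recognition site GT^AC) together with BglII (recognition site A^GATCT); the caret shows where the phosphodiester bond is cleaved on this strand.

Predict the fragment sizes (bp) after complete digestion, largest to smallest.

78, 17, 15 bp

The RsaI site (GTAC) starts at position 14.
RsaI cuts after base 2 of each site, so after position 15.
The BglII site (AGATCT) starts at position 93.
BglII cuts after the first base of each site, so after position 93.
Combined cut positions: 15, 93.
Linear molecule, 2 cuts → 3 fragments:
  1–15 → 15 bp
  16–93 → 78 bp
  94–110 → 17 bp
Sorted largest to smallest: 78, 17, 15 bp.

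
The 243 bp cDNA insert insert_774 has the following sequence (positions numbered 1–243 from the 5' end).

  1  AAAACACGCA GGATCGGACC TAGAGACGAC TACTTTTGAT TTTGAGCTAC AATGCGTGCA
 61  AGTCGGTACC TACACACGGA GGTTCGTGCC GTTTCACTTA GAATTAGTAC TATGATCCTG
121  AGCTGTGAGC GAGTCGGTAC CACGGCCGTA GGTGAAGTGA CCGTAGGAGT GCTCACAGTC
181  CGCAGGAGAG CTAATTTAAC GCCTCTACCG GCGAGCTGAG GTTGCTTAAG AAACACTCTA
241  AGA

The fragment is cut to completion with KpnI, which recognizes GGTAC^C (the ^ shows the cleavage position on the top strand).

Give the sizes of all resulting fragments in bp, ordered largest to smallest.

KpnI sites (GGTACC) start at positions 65, 136.
KpnI cuts after base 5 of each site (before the last base), so after positions 69, 140.
Linear molecule, 2 cuts → 3 fragments:
  1–69 → 69 bp
  70–140 → 71 bp
  141–243 → 103 bp
Sorted largest to smallest: 103, 71, 69 bp.

103, 71, 69 bp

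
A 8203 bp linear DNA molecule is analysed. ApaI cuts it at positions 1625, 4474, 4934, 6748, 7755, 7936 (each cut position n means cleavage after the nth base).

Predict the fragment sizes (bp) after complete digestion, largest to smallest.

Linear molecule, 6 cuts → 7 fragments:
  1625 − 0 = 1625 bp
  4474 − 1625 = 2849 bp
  4934 − 4474 = 460 bp
  6748 − 4934 = 1814 bp
  7755 − 6748 = 1007 bp
  7936 − 7755 = 181 bp
  8203 − 7936 = 267 bp
Sorted largest to smallest: 2849, 1814, 1625, 1007, 460, 267, 181 bp.

2849, 1814, 1625, 1007, 460, 267, 181 bp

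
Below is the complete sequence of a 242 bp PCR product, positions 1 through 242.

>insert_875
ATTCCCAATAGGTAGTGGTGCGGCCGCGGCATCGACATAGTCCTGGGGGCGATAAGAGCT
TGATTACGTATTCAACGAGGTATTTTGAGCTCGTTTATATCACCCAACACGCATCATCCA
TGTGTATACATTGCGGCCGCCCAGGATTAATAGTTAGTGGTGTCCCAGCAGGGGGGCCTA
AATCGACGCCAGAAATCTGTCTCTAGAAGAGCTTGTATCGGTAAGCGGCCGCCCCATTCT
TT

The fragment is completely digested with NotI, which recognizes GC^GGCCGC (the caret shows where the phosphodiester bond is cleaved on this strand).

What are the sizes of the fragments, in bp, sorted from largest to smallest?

NotI sites (GCGGCCGC) start at positions 20, 133, 225.
NotI cuts after base 2 of each site, so after positions 21, 134, 226.
Linear molecule, 3 cuts → 4 fragments:
  1–21 → 21 bp
  22–134 → 113 bp
  135–226 → 92 bp
  227–242 → 16 bp
Sorted largest to smallest: 113, 92, 21, 16 bp.

113, 92, 21, 16 bp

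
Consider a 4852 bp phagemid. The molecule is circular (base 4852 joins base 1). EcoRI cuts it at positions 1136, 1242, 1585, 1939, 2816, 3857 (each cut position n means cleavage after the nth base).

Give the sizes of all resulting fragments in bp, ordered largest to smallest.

2131, 1041, 877, 354, 343, 106 bp

Circular molecule, 6 cuts → 6 fragments:
  1242 − 1136 = 106 bp
  1585 − 1242 = 343 bp
  1939 − 1585 = 354 bp
  2816 − 1939 = 877 bp
  3857 − 2816 = 1041 bp
  wrap: 4852 − 3857 + 1136 = 2131 bp
Sorted largest to smallest: 2131, 1041, 877, 354, 343, 106 bp.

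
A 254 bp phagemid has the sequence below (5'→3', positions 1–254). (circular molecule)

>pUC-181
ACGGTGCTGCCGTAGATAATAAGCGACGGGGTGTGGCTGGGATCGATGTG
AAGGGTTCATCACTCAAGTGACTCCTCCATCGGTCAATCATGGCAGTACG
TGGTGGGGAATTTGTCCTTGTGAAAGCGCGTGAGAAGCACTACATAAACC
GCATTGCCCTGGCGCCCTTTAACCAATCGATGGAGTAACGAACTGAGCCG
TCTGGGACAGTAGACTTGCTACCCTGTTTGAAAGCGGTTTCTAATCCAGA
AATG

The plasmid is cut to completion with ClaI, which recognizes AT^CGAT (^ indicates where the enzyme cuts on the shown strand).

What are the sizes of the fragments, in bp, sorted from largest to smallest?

134, 120 bp

ClaI sites (ATCGAT) start at positions 42, 176.
ClaI cuts after base 2 of each site, so after positions 43, 177.
Circular molecule, 2 cuts → 2 fragments:
  44–177 → 134 bp
  178–254 then 1–43 → 77 + 43 = 120 bp
Sorted largest to smallest: 134, 120 bp.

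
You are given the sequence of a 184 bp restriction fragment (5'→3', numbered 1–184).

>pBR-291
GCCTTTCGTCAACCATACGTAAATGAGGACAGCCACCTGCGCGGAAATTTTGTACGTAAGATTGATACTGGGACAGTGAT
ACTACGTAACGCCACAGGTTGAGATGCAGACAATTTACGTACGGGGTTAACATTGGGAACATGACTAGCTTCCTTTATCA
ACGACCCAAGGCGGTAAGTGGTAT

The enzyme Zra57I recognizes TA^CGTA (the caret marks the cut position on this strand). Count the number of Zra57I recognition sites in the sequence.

4

TACGTA occurs starting at positions 16, 53, 83, 116.
Zra57I cuts at 4 sites.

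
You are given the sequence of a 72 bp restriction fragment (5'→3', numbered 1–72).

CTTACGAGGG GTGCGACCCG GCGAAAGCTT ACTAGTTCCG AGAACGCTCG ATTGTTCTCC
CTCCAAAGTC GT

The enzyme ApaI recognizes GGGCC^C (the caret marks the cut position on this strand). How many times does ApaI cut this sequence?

0

No occurrence of GGGCCC is present in the sequence.
ApaI does not cut: 0 sites.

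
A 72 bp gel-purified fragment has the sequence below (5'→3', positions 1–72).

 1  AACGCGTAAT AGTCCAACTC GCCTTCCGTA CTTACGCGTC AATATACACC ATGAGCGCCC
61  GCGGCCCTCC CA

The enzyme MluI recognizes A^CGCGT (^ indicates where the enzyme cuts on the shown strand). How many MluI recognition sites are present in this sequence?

ACGCGT occurs starting at positions 2, 34.
MluI cuts at 2 sites.

2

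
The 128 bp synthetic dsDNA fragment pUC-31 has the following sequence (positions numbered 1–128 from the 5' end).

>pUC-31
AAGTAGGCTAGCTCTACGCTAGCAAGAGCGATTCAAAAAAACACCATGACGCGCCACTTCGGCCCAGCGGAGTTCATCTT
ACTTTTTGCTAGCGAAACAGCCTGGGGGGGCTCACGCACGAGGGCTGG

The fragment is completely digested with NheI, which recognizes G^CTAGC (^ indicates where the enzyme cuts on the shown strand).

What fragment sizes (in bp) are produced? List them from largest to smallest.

70, 40, 11, 7 bp

NheI sites (GCTAGC) start at positions 7, 18, 88.
NheI cuts after the first base of each site, so after positions 7, 18, 88.
Linear molecule, 3 cuts → 4 fragments:
  1–7 → 7 bp
  8–18 → 11 bp
  19–88 → 70 bp
  89–128 → 40 bp
Sorted largest to smallest: 70, 40, 11, 7 bp.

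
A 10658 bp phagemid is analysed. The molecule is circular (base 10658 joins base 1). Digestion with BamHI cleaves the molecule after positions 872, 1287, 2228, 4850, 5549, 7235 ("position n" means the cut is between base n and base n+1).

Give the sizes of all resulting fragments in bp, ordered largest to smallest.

4295, 2622, 1686, 941, 699, 415 bp

Circular molecule, 6 cuts → 6 fragments:
  1287 − 872 = 415 bp
  2228 − 1287 = 941 bp
  4850 − 2228 = 2622 bp
  5549 − 4850 = 699 bp
  7235 − 5549 = 1686 bp
  wrap: 10658 − 7235 + 872 = 4295 bp
Sorted largest to smallest: 4295, 2622, 1686, 941, 699, 415 bp.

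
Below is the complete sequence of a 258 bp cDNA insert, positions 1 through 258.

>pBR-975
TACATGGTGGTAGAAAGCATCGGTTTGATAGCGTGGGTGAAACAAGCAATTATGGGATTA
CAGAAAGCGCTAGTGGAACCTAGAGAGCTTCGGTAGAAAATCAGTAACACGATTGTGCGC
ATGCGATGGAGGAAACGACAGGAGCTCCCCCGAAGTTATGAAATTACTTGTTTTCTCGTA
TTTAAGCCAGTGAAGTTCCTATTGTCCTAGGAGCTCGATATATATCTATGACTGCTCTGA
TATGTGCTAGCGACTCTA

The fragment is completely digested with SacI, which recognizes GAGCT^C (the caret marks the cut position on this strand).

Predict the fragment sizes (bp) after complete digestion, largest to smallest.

146, 69, 43 bp

SacI sites (GAGCTC) start at positions 142, 211.
SacI cuts after base 5 of each site (before the last base), so after positions 146, 215.
Linear molecule, 2 cuts → 3 fragments:
  1–146 → 146 bp
  147–215 → 69 bp
  216–258 → 43 bp
Sorted largest to smallest: 146, 69, 43 bp.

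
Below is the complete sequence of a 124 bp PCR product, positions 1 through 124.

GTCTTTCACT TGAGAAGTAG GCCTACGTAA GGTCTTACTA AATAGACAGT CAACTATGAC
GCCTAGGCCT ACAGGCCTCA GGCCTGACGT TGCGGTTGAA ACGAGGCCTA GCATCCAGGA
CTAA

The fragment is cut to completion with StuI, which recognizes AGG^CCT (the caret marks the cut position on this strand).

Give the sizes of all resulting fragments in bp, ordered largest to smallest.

StuI sites (AGGCCT) start at positions 19, 65, 73, 80, 104.
StuI cuts after base 3 of each site, so after positions 21, 67, 75, 82, 106.
Linear molecule, 5 cuts → 6 fragments:
  1–21 → 21 bp
  22–67 → 46 bp
  68–75 → 8 bp
  76–82 → 7 bp
  83–106 → 24 bp
  107–124 → 18 bp
Sorted largest to smallest: 46, 24, 21, 18, 8, 7 bp.

46, 24, 21, 18, 8, 7 bp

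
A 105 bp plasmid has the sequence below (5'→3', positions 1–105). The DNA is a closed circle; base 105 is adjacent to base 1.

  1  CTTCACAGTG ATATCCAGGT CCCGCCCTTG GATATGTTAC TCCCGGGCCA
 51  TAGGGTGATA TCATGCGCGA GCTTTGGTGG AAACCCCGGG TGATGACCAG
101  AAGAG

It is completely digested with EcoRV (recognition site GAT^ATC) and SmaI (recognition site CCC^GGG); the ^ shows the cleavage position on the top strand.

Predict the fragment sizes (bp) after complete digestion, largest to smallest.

32, 30, 28, 15 bp

EcoRV sites (GATATC) start at positions 10, 57.
EcoRV cuts after base 3 of each site, so after positions 12, 59.
SmaI sites (CCCGGG) start at positions 42, 85.
SmaI cuts after base 3 of each site, so after positions 44, 87.
Combined cut positions: 12, 44, 59, 87.
Circular molecule, 4 cuts → 4 fragments:
  13–44 → 32 bp
  45–59 → 15 bp
  60–87 → 28 bp
  88–105 then 1–12 → 18 + 12 = 30 bp
Sorted largest to smallest: 32, 30, 28, 15 bp.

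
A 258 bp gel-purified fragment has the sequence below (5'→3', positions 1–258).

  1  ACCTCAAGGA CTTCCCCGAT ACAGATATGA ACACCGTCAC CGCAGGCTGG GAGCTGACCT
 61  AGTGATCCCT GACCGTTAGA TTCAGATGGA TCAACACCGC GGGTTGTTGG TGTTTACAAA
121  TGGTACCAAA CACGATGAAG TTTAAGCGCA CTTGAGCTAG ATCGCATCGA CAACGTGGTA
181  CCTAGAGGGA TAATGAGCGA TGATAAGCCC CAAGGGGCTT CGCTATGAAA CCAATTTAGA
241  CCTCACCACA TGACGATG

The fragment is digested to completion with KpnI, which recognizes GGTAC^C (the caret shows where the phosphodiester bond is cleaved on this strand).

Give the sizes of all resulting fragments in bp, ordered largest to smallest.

126, 77, 55 bp

KpnI sites (GGTACC) start at positions 122, 177.
KpnI cuts after base 5 of each site (before the last base), so after positions 126, 181.
Linear molecule, 2 cuts → 3 fragments:
  1–126 → 126 bp
  127–181 → 55 bp
  182–258 → 77 bp
Sorted largest to smallest: 126, 77, 55 bp.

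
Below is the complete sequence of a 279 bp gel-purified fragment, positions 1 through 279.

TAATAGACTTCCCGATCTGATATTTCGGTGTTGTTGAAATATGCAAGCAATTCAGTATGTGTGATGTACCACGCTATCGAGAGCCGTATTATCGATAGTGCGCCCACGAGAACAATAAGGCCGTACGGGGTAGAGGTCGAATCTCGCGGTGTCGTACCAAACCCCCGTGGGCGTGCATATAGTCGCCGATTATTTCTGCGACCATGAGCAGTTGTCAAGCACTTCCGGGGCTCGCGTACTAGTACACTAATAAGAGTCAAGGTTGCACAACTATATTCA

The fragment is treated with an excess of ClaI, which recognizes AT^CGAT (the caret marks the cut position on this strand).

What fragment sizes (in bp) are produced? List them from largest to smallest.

187, 92 bp

The ClaI site (ATCGAT) starts at position 91.
ClaI cuts after base 2 of each site, so after position 92.
Linear molecule, 1 cut → 2 fragments:
  1–92 → 92 bp
  93–279 → 187 bp
Sorted largest to smallest: 187, 92 bp.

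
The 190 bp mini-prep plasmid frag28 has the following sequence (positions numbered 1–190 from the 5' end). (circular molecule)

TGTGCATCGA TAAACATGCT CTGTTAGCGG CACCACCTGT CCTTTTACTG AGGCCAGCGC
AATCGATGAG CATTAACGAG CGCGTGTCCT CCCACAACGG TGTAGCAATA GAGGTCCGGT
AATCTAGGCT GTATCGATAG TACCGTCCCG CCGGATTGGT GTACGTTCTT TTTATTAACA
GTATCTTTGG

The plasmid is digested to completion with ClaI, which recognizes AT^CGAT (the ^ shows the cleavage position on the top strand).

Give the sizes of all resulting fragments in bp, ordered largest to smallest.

ClaI sites (ATCGAT) start at positions 6, 62, 133.
ClaI cuts after base 2 of each site, so after positions 7, 63, 134.
Circular molecule, 3 cuts → 3 fragments:
  8–63 → 56 bp
  64–134 → 71 bp
  135–190 then 1–7 → 56 + 7 = 63 bp
Sorted largest to smallest: 71, 63, 56 bp.

71, 63, 56 bp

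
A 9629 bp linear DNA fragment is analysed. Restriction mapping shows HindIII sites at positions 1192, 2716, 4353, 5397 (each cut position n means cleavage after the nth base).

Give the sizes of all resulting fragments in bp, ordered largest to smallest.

Linear molecule, 4 cuts → 5 fragments:
  1192 − 0 = 1192 bp
  2716 − 1192 = 1524 bp
  4353 − 2716 = 1637 bp
  5397 − 4353 = 1044 bp
  9629 − 5397 = 4232 bp
Sorted largest to smallest: 4232, 1637, 1524, 1192, 1044 bp.

4232, 1637, 1524, 1192, 1044 bp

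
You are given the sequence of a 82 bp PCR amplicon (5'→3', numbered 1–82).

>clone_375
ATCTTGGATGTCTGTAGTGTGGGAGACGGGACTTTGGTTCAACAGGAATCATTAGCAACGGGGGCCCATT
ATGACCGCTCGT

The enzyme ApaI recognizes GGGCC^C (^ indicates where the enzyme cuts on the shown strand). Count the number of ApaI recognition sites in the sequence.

1

GGGCCC occurs starting at position 62.
ApaI cuts at 1 site.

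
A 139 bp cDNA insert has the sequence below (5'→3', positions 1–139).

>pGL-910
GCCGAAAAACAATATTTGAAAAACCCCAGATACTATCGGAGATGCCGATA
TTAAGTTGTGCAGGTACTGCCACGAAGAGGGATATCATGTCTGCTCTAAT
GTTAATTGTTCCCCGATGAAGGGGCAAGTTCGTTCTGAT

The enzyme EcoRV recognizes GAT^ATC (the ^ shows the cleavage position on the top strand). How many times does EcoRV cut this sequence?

GATATC occurs starting at position 81.
EcoRV cuts at 1 site.

1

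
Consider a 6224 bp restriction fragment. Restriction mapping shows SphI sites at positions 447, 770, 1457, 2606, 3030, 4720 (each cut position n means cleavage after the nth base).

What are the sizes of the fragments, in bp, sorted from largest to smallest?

Linear molecule, 6 cuts → 7 fragments:
  447 − 0 = 447 bp
  770 − 447 = 323 bp
  1457 − 770 = 687 bp
  2606 − 1457 = 1149 bp
  3030 − 2606 = 424 bp
  4720 − 3030 = 1690 bp
  6224 − 4720 = 1504 bp
Sorted largest to smallest: 1690, 1504, 1149, 687, 447, 424, 323 bp.

1690, 1504, 1149, 687, 447, 424, 323 bp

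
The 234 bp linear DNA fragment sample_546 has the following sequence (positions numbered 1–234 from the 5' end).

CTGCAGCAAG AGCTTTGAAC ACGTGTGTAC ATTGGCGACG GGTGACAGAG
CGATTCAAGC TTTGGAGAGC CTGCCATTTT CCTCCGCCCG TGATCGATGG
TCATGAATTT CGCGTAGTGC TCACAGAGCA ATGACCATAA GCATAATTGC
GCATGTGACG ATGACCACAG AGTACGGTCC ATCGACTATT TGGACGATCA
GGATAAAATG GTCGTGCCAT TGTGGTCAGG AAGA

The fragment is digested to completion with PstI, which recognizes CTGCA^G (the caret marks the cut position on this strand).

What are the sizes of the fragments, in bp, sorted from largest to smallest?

229, 5 bp

The PstI site (CTGCAG) starts at position 1.
PstI cuts after base 5 of each site (before the last base), so after position 5.
Linear molecule, 1 cut → 2 fragments:
  1–5 → 5 bp
  6–234 → 229 bp
Sorted largest to smallest: 229, 5 bp.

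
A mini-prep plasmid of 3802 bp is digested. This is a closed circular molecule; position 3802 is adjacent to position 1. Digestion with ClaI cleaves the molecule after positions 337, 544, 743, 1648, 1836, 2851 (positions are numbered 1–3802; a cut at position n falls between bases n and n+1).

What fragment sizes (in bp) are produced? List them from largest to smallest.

1288, 1015, 905, 207, 199, 188 bp

Circular molecule, 6 cuts → 6 fragments:
  544 − 337 = 207 bp
  743 − 544 = 199 bp
  1648 − 743 = 905 bp
  1836 − 1648 = 188 bp
  2851 − 1836 = 1015 bp
  wrap: 3802 − 2851 + 337 = 1288 bp
Sorted largest to smallest: 1288, 1015, 905, 207, 199, 188 bp.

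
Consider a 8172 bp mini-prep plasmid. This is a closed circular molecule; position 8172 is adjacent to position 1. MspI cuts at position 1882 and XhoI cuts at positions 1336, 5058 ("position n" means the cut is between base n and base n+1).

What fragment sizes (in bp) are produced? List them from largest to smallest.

Combined cut positions (sorted): 1336, 1882, 5058.
Circular molecule, 3 cuts → 3 fragments:
  1882 − 1336 = 546 bp
  5058 − 1882 = 3176 bp
  wrap: 8172 − 5058 + 1336 = 4450 bp
Sorted largest to smallest: 4450, 3176, 546 bp.

4450, 3176, 546 bp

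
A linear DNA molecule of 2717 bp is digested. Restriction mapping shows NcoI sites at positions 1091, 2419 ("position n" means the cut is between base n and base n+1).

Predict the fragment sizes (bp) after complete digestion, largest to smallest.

Linear molecule, 2 cuts → 3 fragments:
  1091 − 0 = 1091 bp
  2419 − 1091 = 1328 bp
  2717 − 2419 = 298 bp
Sorted largest to smallest: 1328, 1091, 298 bp.

1328, 1091, 298 bp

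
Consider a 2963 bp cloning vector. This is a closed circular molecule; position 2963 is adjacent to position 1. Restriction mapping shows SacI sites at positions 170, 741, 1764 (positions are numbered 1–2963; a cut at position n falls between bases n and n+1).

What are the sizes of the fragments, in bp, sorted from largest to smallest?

1369, 1023, 571 bp

Circular molecule, 3 cuts → 3 fragments:
  741 − 170 = 571 bp
  1764 − 741 = 1023 bp
  wrap: 2963 − 1764 + 170 = 1369 bp
Sorted largest to smallest: 1369, 1023, 571 bp.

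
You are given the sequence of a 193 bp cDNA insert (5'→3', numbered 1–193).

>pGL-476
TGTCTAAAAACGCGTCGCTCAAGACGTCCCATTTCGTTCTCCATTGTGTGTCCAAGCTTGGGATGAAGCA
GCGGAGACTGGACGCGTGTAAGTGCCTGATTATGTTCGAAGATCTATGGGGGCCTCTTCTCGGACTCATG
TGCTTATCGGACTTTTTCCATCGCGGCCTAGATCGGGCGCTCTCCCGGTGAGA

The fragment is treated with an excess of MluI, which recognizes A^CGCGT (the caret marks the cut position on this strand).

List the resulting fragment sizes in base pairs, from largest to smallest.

MluI sites (ACGCGT) start at positions 10, 82.
MluI cuts after the first base of each site, so after positions 10, 82.
Linear molecule, 2 cuts → 3 fragments:
  1–10 → 10 bp
  11–82 → 72 bp
  83–193 → 111 bp
Sorted largest to smallest: 111, 72, 10 bp.

111, 72, 10 bp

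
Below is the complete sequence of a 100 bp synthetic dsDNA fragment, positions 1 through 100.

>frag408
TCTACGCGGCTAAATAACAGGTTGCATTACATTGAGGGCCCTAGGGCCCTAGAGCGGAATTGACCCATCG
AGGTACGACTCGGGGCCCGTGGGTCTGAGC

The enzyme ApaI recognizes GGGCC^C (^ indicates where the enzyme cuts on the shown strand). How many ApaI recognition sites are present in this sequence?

3

GGGCCC occurs starting at positions 36, 44, 83.
ApaI cuts at 3 sites.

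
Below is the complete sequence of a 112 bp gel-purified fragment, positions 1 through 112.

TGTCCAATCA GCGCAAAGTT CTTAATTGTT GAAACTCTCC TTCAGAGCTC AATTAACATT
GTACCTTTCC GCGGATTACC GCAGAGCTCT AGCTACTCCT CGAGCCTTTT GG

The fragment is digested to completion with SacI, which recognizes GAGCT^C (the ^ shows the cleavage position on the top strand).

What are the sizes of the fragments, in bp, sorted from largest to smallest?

49, 39, 24 bp

SacI sites (GAGCTC) start at positions 45, 84.
SacI cuts after base 5 of each site (before the last base), so after positions 49, 88.
Linear molecule, 2 cuts → 3 fragments:
  1–49 → 49 bp
  50–88 → 39 bp
  89–112 → 24 bp
Sorted largest to smallest: 49, 39, 24 bp.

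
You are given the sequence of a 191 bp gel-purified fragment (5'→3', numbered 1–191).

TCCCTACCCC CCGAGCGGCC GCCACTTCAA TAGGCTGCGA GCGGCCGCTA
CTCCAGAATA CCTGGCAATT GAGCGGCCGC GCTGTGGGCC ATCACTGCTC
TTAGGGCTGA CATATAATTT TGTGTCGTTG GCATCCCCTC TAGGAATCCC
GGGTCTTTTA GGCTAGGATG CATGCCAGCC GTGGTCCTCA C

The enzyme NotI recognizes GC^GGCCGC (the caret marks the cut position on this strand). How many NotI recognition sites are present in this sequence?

GCGGCCGC occurs starting at positions 15, 41, 73.
NotI cuts at 3 sites.

3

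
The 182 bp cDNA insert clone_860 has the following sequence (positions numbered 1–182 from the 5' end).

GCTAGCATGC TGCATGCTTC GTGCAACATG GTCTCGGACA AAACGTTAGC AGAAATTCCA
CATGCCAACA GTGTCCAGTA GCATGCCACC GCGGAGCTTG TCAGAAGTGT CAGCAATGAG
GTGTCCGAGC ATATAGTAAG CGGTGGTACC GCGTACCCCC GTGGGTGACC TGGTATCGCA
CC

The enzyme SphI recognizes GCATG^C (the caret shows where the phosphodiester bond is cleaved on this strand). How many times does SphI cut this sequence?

GCATGC occurs starting at positions 5, 12, 81.
SphI cuts at 3 sites.

3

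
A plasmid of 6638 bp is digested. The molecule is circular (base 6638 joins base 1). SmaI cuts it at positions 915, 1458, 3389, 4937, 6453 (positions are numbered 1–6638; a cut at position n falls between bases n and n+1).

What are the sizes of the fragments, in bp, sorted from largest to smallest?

1931, 1548, 1516, 1100, 543 bp

Circular molecule, 5 cuts → 5 fragments:
  1458 − 915 = 543 bp
  3389 − 1458 = 1931 bp
  4937 − 3389 = 1548 bp
  6453 − 4937 = 1516 bp
  wrap: 6638 − 6453 + 915 = 1100 bp
Sorted largest to smallest: 1931, 1548, 1516, 1100, 543 bp.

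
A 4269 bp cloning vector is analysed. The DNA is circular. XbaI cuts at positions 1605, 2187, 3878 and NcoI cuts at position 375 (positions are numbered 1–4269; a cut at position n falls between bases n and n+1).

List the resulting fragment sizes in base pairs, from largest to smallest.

Combined cut positions (sorted): 375, 1605, 2187, 3878.
Circular molecule, 4 cuts → 4 fragments:
  1605 − 375 = 1230 bp
  2187 − 1605 = 582 bp
  3878 − 2187 = 1691 bp
  wrap: 4269 − 3878 + 375 = 766 bp
Sorted largest to smallest: 1691, 1230, 766, 582 bp.

1691, 1230, 766, 582 bp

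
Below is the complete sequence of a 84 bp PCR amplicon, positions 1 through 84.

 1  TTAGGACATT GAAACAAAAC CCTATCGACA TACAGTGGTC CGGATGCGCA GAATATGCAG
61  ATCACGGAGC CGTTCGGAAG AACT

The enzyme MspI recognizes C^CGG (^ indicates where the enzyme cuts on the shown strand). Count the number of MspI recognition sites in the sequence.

1

CCGG occurs starting at position 40.
MspI cuts at 1 site.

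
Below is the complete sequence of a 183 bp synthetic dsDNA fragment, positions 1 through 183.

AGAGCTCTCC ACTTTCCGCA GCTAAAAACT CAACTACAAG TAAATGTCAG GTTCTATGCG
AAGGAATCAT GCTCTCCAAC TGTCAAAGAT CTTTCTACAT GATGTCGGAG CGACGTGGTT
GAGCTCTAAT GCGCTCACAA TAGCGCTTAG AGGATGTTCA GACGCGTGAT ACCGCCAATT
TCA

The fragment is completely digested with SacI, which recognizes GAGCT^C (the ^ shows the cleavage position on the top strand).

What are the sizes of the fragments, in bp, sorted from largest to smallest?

SacI sites (GAGCTC) start at positions 2, 121.
SacI cuts after base 5 of each site (before the last base), so after positions 6, 125.
Linear molecule, 2 cuts → 3 fragments:
  1–6 → 6 bp
  7–125 → 119 bp
  126–183 → 58 bp
Sorted largest to smallest: 119, 58, 6 bp.

119, 58, 6 bp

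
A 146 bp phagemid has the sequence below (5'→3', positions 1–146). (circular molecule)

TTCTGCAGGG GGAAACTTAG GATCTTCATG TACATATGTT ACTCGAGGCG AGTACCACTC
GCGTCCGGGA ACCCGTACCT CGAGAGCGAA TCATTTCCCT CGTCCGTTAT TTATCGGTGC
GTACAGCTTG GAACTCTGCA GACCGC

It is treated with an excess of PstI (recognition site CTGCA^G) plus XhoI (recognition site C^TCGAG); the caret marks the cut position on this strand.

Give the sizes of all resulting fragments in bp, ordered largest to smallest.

PstI sites (CTGCAG) start at positions 3, 136.
PstI cuts after base 5 of each site (before the last base), so after positions 7, 140.
XhoI sites (CTCGAG) start at positions 42, 79.
XhoI cuts after the first base of each site, so after positions 42, 79.
Combined cut positions: 7, 42, 79, 140.
Circular molecule, 4 cuts → 4 fragments:
  8–42 → 35 bp
  43–79 → 37 bp
  80–140 → 61 bp
  141–146 then 1–7 → 6 + 7 = 13 bp
Sorted largest to smallest: 61, 37, 35, 13 bp.

61, 37, 35, 13 bp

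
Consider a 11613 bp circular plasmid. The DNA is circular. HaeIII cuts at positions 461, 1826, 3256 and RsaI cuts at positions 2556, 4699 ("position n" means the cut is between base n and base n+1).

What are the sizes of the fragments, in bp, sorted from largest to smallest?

Combined cut positions (sorted): 461, 1826, 2556, 3256, 4699.
Circular molecule, 5 cuts → 5 fragments:
  1826 − 461 = 1365 bp
  2556 − 1826 = 730 bp
  3256 − 2556 = 700 bp
  4699 − 3256 = 1443 bp
  wrap: 11613 − 4699 + 461 = 7375 bp
Sorted largest to smallest: 7375, 1443, 1365, 730, 700 bp.

7375, 1443, 1365, 730, 700 bp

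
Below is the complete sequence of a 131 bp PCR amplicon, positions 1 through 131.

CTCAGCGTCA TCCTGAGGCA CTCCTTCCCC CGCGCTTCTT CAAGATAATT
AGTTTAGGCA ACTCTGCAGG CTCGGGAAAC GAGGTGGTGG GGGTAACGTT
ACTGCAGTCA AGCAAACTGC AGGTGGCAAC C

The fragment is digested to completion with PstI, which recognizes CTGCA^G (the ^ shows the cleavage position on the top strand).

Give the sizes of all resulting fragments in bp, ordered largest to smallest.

68, 38, 15, 10 bp

PstI sites (CTGCAG) start at positions 64, 102, 117.
PstI cuts after base 5 of each site (before the last base), so after positions 68, 106, 121.
Linear molecule, 3 cuts → 4 fragments:
  1–68 → 68 bp
  69–106 → 38 bp
  107–121 → 15 bp
  122–131 → 10 bp
Sorted largest to smallest: 68, 38, 15, 10 bp.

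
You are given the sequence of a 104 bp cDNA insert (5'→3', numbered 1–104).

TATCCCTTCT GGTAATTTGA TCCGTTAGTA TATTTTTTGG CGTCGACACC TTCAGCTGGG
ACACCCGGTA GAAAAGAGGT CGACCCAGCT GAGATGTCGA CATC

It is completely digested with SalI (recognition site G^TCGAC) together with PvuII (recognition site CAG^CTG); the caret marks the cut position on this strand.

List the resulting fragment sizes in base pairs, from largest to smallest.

42, 24, 13, 9, 8, 8 bp

SalI sites (GTCGAC) start at positions 42, 79, 96.
SalI cuts after the first base of each site, so after positions 42, 79, 96.
PvuII sites (CAGCTG) start at positions 53, 86.
PvuII cuts after base 3 of each site, so after positions 55, 88.
Combined cut positions: 42, 55, 79, 88, 96.
Linear molecule, 5 cuts → 6 fragments:
  1–42 → 42 bp
  43–55 → 13 bp
  56–79 → 24 bp
  80–88 → 9 bp
  89–96 → 8 bp
  97–104 → 8 bp
Sorted largest to smallest: 42, 24, 13, 9, 8, 8 bp.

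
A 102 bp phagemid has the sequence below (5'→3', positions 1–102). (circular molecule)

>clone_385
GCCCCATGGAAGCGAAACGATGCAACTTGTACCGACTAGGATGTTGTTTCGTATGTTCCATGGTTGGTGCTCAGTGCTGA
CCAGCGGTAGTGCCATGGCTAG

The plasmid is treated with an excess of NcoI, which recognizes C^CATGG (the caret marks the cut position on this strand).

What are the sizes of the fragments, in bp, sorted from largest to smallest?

NcoI sites (CCATGG) start at positions 4, 58, 93.
NcoI cuts after the first base of each site, so after positions 4, 58, 93.
Circular molecule, 3 cuts → 3 fragments:
  5–58 → 54 bp
  59–93 → 35 bp
  94–102 then 1–4 → 9 + 4 = 13 bp
Sorted largest to smallest: 54, 35, 13 bp.

54, 35, 13 bp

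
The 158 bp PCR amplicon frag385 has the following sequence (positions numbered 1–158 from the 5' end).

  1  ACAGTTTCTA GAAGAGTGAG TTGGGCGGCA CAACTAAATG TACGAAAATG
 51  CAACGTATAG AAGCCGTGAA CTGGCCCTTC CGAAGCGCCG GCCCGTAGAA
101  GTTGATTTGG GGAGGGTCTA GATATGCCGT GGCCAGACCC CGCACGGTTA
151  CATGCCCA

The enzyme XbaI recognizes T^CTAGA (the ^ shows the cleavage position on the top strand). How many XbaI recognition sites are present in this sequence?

TCTAGA occurs starting at positions 7, 117.
XbaI cuts at 2 sites.

2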